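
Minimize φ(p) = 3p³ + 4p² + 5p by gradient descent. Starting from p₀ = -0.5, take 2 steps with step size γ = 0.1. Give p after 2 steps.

-1.2775625

φ′(p) = 9p² + 8p + 5
Step 1: φ′(-0.5) = 3.25; p₁ = -0.5 − 0.1·3.25 = -0.825
Step 2: φ′(-0.825) = 4.525625; p₂ = -0.825 − 0.1·4.525625 = -1.2775625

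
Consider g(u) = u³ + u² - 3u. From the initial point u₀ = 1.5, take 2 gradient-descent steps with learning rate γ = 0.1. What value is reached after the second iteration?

0.7558125

g′(u) = 3u² + 2u - 3
Step 1: g′(1.5) = 6.75; u₁ = 1.5 − 0.1·6.75 = 0.825
Step 2: g′(0.825) = 0.691875; u₂ = 0.825 − 0.1·0.691875 = 0.7558125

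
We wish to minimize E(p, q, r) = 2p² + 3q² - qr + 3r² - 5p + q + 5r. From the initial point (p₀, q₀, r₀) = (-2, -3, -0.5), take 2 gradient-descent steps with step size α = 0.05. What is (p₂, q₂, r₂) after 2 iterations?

∇E = (4p - 5, 6q - r + 1, -q + 6r + 5)
(p₁, q₁, r₁) = (-2, -3, -0.5) − 0.05·(-13, -16.5, 5) = (-1.35, -2.175, -0.75)
(p₂, q₂, r₂) = (-1.35, -2.175, -0.75) − 0.05·(-10.4, -11.3, 2.675) = (-0.83, -1.61, -0.88375)

(-0.83, -1.61, -0.88375)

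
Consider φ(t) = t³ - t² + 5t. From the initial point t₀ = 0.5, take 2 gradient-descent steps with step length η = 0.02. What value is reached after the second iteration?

0.3113585

φ′(t) = 3t² - 2t + 5
Step 1: φ′(0.5) = 4.75; t₁ = 0.5 − 0.02·4.75 = 0.405
Step 2: φ′(0.405) = 4.682075; t₂ = 0.405 − 0.02·4.682075 = 0.3113585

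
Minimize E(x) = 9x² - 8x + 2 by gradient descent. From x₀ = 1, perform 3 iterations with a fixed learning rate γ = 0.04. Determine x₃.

0.45664

E′(x) = 18x - 8
Step 1: E′(1) = 10; x₁ = 1 − 0.04·10 = 0.6
Step 2: E′(0.6) = 2.8; x₂ = 0.6 − 0.04·2.8 = 0.488
Step 3: E′(0.488) = 0.784; x₃ = 0.488 − 0.04·0.784 = 0.45664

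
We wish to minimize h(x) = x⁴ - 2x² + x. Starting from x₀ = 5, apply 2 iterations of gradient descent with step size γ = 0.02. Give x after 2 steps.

h′(x) = 4x³ - 4x + 1
x₁ = 5 − 0.02·481 = -4.62
x₂ = -4.62 − 0.02·(-374.964512) = 2.87929024

2.87929024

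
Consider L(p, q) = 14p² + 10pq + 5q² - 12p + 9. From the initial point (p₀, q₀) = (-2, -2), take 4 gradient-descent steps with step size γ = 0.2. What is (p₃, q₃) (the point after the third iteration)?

(451.056, 199.92)

∇L = (28p + 10q - 12, 10p + 10q)
Step 1: at (-2, -2), ∇L = (-88, -40) → (-2, -2) − 0.2·(-88, -40) = (15.6, 6)
Step 2: at (15.6, 6), ∇L = (484.8, 216) → (15.6, 6) − 0.2·(484.8, 216) = (-81.36, -37.2)
Step 3: at (-81.36, -37.2), ∇L = (-2662.08, -1185.6) → (-81.36, -37.2) − 0.2·(-2662.08, -1185.6) = (451.056, 199.92)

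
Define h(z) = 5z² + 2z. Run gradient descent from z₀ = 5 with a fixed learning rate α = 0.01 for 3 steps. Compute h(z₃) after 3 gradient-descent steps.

h′(z) = 10z + 2
Step 1: h′(5) = 52; z₁ = 5 − 0.01·52 = 4.48
Step 2: h′(4.48) = 46.8; z₂ = 4.48 − 0.01·46.8 = 4.012
Step 3: h′(4.012) = 42.12; z₃ = 4.012 − 0.01·42.12 = 3.5908
h(3.5908) = 71.6508232

71.6508232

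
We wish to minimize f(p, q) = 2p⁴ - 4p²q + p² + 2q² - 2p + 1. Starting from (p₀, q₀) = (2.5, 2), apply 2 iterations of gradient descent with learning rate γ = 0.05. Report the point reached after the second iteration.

∇f = (8p³ - 8pq + 2p - 2, -4p² + 4q)
(p₁, q₁) = (2.5, 2) − 0.05·(88, -17) = (-1.9, 2.85)
(p₂, q₂) = (-1.9, 2.85) − 0.05·(-17.352, -3.04) = (-1.0324, 3.002)

(-1.0324, 3.002)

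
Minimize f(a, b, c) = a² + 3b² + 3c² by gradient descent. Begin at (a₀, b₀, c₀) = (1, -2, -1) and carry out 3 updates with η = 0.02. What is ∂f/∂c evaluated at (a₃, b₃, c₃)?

-4.088832

∇f = (2a, 6b, 6c)
Step 1: at (1, -2, -1), ∇f = (2, -12, -6) → (1, -2, -1) − 0.02·(2, -12, -6) = (0.96, -1.76, -0.88)
Step 2: at (0.96, -1.76, -0.88), ∇f = (1.92, -10.56, -5.28) → (0.96, -1.76, -0.88) − 0.02·(1.92, -10.56, -5.28) = (0.9216, -1.5488, -0.7744)
Step 3: at (0.9216, -1.5488, -0.7744), ∇f = (1.8432, -9.2928, -4.6464) → (0.9216, -1.5488, -0.7744) − 0.02·(1.8432, -9.2928, -4.6464) = (0.884736, -1.362944, -0.681472)
∂f/∂c at (0.884736, -1.362944, -0.681472) = -4.088832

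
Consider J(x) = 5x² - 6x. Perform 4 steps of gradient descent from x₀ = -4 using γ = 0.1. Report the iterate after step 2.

J′(x) = 10x - 6
Step 1: J′(-4) = -46; x₁ = -4 − 0.1·(-46) = 0.6
Step 2: J′(0.6) = 0; x₂ = 0.6 − 0.1·0 = 0.6

0.6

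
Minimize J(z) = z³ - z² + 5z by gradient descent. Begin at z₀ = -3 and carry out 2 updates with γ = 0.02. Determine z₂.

J′(z) = 3z² - 2z + 5
Step 1: J′(-3) = 38; z₁ = -3 − 0.02·38 = -3.76
Step 2: J′(-3.76) = 54.9328; z₂ = -3.76 − 0.02·54.9328 = -4.858656

-4.858656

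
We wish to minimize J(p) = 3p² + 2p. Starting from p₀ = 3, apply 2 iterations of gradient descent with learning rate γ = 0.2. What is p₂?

-0.2

J′(p) = 6p + 2
p₁ = 3 − 0.2·20 = -1
p₂ = -1 − 0.2·(-4) = -0.2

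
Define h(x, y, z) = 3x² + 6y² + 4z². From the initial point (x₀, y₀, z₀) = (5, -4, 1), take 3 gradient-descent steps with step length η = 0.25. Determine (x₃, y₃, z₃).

∇h = (6x, 12y, 8z)
Step 1: at (5, -4, 1), ∇h = (30, -48, 8) → (5, -4, 1) − 0.25·(30, -48, 8) = (-2.5, 8, -1)
Step 2: at (-2.5, 8, -1), ∇h = (-15, 96, -8) → (-2.5, 8, -1) − 0.25·(-15, 96, -8) = (1.25, -16, 1)
Step 3: at (1.25, -16, 1), ∇h = (7.5, -192, 8) → (1.25, -16, 1) − 0.25·(7.5, -192, 8) = (-0.625, 32, -1)

(-0.625, 32, -1)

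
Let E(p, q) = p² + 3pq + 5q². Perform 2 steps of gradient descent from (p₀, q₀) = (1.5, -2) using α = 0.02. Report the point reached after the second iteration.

∇E = (2p + 3q, 3p + 10q)
(p₁, q₁) = (1.5, -2) − 0.02·(-3, -15.5) = (1.56, -1.69)
(p₂, q₂) = (1.56, -1.69) − 0.02·(-1.95, -12.22) = (1.599, -1.4456)

(1.599, -1.4456)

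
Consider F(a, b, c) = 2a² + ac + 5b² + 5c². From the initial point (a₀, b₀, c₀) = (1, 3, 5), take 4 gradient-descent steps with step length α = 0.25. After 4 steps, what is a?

4.59765625

∇F = (4a + c, 10b, a + 10c)
(a₁, b₁, c₁) = (1, 3, 5) − 0.25·(9, 30, 51) = (-1.25, -4.5, -7.75)
(a₂, b₂, c₂) = (-1.25, -4.5, -7.75) − 0.25·(-12.75, -45, -78.75) = (1.9375, 6.75, 11.9375)
(a₃, b₃, c₃) = (1.9375, 6.75, 11.9375) − 0.25·(19.6875, 67.5, 121.3125) = (-2.984375, -10.125, -18.390625)
(a₄, b₄, c₄) = (-2.984375, -10.125, -18.390625) − 0.25·(-30.328125, -101.25, -186.890625) = (4.59765625, 15.1875, 28.33203125)
a = 4.59765625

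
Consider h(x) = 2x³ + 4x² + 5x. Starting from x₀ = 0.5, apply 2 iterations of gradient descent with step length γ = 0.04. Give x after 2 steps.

h′(x) = 6x² + 8x + 5
x₁ = 0.5 − 0.04·10.5 = 0.08
x₂ = 0.08 − 0.04·5.6784 = -0.147136

-0.147136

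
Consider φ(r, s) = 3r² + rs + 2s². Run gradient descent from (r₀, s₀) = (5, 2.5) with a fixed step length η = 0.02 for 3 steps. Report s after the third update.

1.70636

∇φ = (6r + s, r + 4s)
Step 1: at (5, 2.5), ∇φ = (32.5, 15) → (5, 2.5) − 0.02·(32.5, 15) = (4.35, 2.2)
Step 2: at (4.35, 2.2), ∇φ = (28.3, 13.15) → (4.35, 2.2) − 0.02·(28.3, 13.15) = (3.784, 1.937)
Step 3: at (3.784, 1.937), ∇φ = (24.641, 11.532) → (3.784, 1.937) − 0.02·(24.641, 11.532) = (3.29118, 1.70636)
s = 1.70636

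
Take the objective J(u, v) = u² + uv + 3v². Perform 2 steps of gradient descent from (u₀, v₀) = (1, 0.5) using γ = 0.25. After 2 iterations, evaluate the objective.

∇J = (2u + v, u + 6v)
Step 1: at (1, 0.5), ∇J = (2.5, 4) → (1, 0.5) − 0.25·(2.5, 4) = (0.375, -0.5)
Step 2: at (0.375, -0.5), ∇J = (0.25, -2.625) → (0.375, -0.5) − 0.25·(0.25, -2.625) = (0.3125, 0.15625)
J(0.3125, 0.15625) = 0.2197265625

0.2197265625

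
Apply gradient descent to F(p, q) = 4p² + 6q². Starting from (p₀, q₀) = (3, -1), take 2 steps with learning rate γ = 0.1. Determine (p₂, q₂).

∇F = (8p, 12q)
(p₁, q₁) = (3, -1) − 0.1·(24, -12) = (0.6, 0.2)
(p₂, q₂) = (0.6, 0.2) − 0.1·(4.8, 2.4) = (0.12, -0.04)

(0.12, -0.04)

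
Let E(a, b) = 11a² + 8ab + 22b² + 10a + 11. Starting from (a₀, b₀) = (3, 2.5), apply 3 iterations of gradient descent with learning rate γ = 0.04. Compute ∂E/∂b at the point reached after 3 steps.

-96.563328

∇E = (22a + 8b + 10, 8a + 44b)
Step 1: at (3, 2.5), ∇E = (96, 134) → (3, 2.5) − 0.04·(96, 134) = (-0.84, -2.86)
Step 2: at (-0.84, -2.86), ∇E = (-31.36, -132.56) → (-0.84, -2.86) − 0.04·(-31.36, -132.56) = (0.4144, 2.4424)
Step 3: at (0.4144, 2.4424), ∇E = (38.656, 110.7808) → (0.4144, 2.4424) − 0.04·(38.656, 110.7808) = (-1.13184, -1.988832)
∂E/∂b at (-1.13184, -1.988832) = -96.563328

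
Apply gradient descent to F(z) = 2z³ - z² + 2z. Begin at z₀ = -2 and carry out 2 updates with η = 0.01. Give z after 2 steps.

-2.6834

F′(z) = 6z² - 2z + 2
Step 1: F′(-2) = 30; z₁ = -2 − 0.01·30 = -2.3
Step 2: F′(-2.3) = 38.34; z₂ = -2.3 − 0.01·38.34 = -2.6834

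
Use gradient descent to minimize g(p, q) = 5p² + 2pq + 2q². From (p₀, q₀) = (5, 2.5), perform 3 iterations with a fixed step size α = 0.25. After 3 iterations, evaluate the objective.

∇g = (10p + 2q, 2p + 4q)
Step 1: at (5, 2.5), ∇g = (55, 20) → (5, 2.5) − 0.25·(55, 20) = (-8.75, -2.5)
Step 2: at (-8.75, -2.5), ∇g = (-92.5, -27.5) → (-8.75, -2.5) − 0.25·(-92.5, -27.5) = (14.375, 4.375)
Step 3: at (14.375, 4.375), ∇g = (152.5, 46.25) → (14.375, 4.375) − 0.25·(152.5, 46.25) = (-23.75, -7.1875)
g(-23.75, -7.1875) = 3265.0390625

3265.0390625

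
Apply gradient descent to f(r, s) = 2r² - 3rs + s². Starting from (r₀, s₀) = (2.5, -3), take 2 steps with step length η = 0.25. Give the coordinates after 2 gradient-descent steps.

(0.28125, -1.5)

∇f = (4r - 3s, -3r + 2s)
(r₁, s₁) = (2.5, -3) − 0.25·(19, -13.5) = (-2.25, 0.375)
(r₂, s₂) = (-2.25, 0.375) − 0.25·(-10.125, 7.5) = (0.28125, -1.5)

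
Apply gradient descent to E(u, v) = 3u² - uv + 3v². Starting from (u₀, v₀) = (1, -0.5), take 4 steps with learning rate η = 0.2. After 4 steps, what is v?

∇E = (6u - v, -u + 6v)
Step 1: at (1, -0.5), ∇E = (6.5, -4) → (1, -0.5) − 0.2·(6.5, -4) = (-0.3, 0.3)
Step 2: at (-0.3, 0.3), ∇E = (-2.1, 2.1) → (-0.3, 0.3) − 0.2·(-2.1, 2.1) = (0.12, -0.12)
Step 3: at (0.12, -0.12), ∇E = (0.84, -0.84) → (0.12, -0.12) − 0.2·(0.84, -0.84) = (-0.048, 0.048)
Step 4: at (-0.048, 0.048), ∇E = (-0.336, 0.336) → (-0.048, 0.048) − 0.2·(-0.336, 0.336) = (0.0192, -0.0192)
v = -0.0192

-0.0192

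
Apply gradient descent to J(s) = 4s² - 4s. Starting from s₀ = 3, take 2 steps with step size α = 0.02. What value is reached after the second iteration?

J′(s) = 8s - 4
Step 1: J′(3) = 20; s₁ = 3 − 0.02·20 = 2.6
Step 2: J′(2.6) = 16.8; s₂ = 2.6 − 0.02·16.8 = 2.264

2.264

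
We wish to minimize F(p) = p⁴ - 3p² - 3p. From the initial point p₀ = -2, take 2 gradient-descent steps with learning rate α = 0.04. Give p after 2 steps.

F′(p) = 4p³ - 6p - 3
p₁ = -2 − 0.04·(-23) = -1.08
p₂ = -1.08 − 0.04·(-1.558848) = -1.01764608

-1.01764608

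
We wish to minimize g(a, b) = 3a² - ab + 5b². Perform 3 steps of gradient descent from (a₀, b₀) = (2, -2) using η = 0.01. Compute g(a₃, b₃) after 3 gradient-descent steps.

∇g = (6a - b, -a + 10b)
Step 1: at (2, -2), ∇g = (14, -22) → (2, -2) − 0.01·(14, -22) = (1.86, -1.78)
Step 2: at (1.86, -1.78), ∇g = (12.94, -19.66) → (1.86, -1.78) − 0.01·(12.94, -19.66) = (1.7306, -1.5834)
Step 3: at (1.7306, -1.5834), ∇g = (11.967, -17.5646) → (1.7306, -1.5834) − 0.01·(11.967, -17.5646) = (1.61093, -1.407754)
g(1.61093, -1.407754) = 19.9619361685

19.9619361685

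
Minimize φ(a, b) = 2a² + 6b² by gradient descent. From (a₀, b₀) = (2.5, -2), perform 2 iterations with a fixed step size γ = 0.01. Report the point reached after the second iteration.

∇φ = (4a, 12b)
Step 1: at (2.5, -2), ∇φ = (10, -24) → (2.5, -2) − 0.01·(10, -24) = (2.4, -1.76)
Step 2: at (2.4, -1.76), ∇φ = (9.6, -21.12) → (2.4, -1.76) − 0.01·(9.6, -21.12) = (2.304, -1.5488)

(2.304, -1.5488)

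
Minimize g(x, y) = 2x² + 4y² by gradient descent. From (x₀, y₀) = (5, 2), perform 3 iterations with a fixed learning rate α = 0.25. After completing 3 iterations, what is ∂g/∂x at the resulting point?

∇g = (4x, 8y)
Step 1: at (5, 2), ∇g = (20, 16) → (5, 2) − 0.25·(20, 16) = (0, -2)
Step 2: at (0, -2), ∇g = (0, -16) → (0, -2) − 0.25·(0, -16) = (0, 2)
Step 3: at (0, 2), ∇g = (0, 16) → (0, 2) − 0.25·(0, 16) = (0, -2)
∂g/∂x at (0, -2) = 0

0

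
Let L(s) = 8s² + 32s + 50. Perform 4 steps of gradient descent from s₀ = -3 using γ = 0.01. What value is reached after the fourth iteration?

-2.49787136

L′(s) = 16s + 32
Step 1: L′(-3) = -16; s₁ = -3 − 0.01·(-16) = -2.84
Step 2: L′(-2.84) = -13.44; s₂ = -2.84 − 0.01·(-13.44) = -2.7056
Step 3: L′(-2.7056) = -11.2896; s₃ = -2.7056 − 0.01·(-11.2896) = -2.592704
Step 4: L′(-2.592704) = -9.483264; s₄ = -2.592704 − 0.01·(-9.483264) = -2.49787136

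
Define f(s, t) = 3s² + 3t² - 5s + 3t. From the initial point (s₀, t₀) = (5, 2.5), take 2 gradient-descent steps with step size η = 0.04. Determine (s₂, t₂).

∇f = (6s - 5, 6t + 3)
Step 1: at (5, 2.5), ∇f = (25, 18) → (5, 2.5) − 0.04·(25, 18) = (4, 1.78)
Step 2: at (4, 1.78), ∇f = (19, 13.68) → (4, 1.78) − 0.04·(19, 13.68) = (3.24, 1.2328)

(3.24, 1.2328)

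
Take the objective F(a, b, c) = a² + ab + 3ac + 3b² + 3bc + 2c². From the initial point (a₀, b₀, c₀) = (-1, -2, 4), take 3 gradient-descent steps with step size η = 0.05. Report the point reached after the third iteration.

∇F = (2a + b + 3c, a + 6b + 3c, 3a + 3b + 4c)
Step 1: at (-1, -2, 4), ∇F = (8, -1, 7) → (-1, -2, 4) − 0.05·(8, -1, 7) = (-1.4, -1.95, 3.65)
Step 2: at (-1.4, -1.95, 3.65), ∇F = (6.2, -2.15, 4.55) → (-1.4, -1.95, 3.65) − 0.05·(6.2, -2.15, 4.55) = (-1.71, -1.8425, 3.4225)
Step 3: at (-1.71, -1.8425, 3.4225), ∇F = (5.005, -2.4975, 3.0325) → (-1.71, -1.8425, 3.4225) − 0.05·(5.005, -2.4975, 3.0325) = (-1.96025, -1.717625, 3.270875)

(-1.96025, -1.717625, 3.270875)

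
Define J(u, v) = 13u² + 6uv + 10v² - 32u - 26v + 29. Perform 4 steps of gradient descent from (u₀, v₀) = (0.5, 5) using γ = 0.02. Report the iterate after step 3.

∇J = (26u + 6v - 32, 6u + 20v - 26)
Step 1: at (0.5, 5), ∇J = (11, 77) → (0.5, 5) − 0.02·(11, 77) = (0.28, 3.46)
Step 2: at (0.28, 3.46), ∇J = (-3.96, 44.88) → (0.28, 3.46) − 0.02·(-3.96, 44.88) = (0.3592, 2.5624)
Step 3: at (0.3592, 2.5624), ∇J = (-7.2864, 27.4032) → (0.3592, 2.5624) − 0.02·(-7.2864, 27.4032) = (0.504928, 2.014336)

(0.504928, 2.014336)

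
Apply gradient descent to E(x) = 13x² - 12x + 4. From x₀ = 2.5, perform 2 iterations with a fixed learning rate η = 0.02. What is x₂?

E′(x) = 26x - 12
Step 1: E′(2.5) = 53; x₁ = 2.5 − 0.02·53 = 1.44
Step 2: E′(1.44) = 25.44; x₂ = 1.44 − 0.02·25.44 = 0.9312

0.9312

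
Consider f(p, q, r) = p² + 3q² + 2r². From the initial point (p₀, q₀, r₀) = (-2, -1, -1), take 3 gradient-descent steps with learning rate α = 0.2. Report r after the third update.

∇f = (2p, 6q, 4r)
Step 1: at (-2, -1, -1), ∇f = (-4, -6, -4) → (-2, -1, -1) − 0.2·(-4, -6, -4) = (-1.2, 0.2, -0.2)
Step 2: at (-1.2, 0.2, -0.2), ∇f = (-2.4, 1.2, -0.8) → (-1.2, 0.2, -0.2) − 0.2·(-2.4, 1.2, -0.8) = (-0.72, -0.04, -0.04)
Step 3: at (-0.72, -0.04, -0.04), ∇f = (-1.44, -0.24, -0.16) → (-0.72, -0.04, -0.04) − 0.2·(-1.44, -0.24, -0.16) = (-0.432, 0.008, -0.008)
r = -0.008

-0.008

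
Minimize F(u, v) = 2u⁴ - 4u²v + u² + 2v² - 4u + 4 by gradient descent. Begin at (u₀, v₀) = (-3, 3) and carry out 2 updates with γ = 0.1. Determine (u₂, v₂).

(-1461.4112, 64.744)

∇F = (8u³ - 8uv + 2u - 4, -4u² + 4v)
(u₁, v₁) = (-3, 3) − 0.1·(-154, -24) = (12.4, 5.4)
(u₂, v₂) = (12.4, 5.4) − 0.1·(14738.112, -593.44) = (-1461.4112, 64.744)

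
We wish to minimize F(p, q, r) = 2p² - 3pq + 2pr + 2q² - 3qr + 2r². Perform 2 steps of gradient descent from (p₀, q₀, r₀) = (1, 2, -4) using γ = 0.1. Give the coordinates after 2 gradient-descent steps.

∇F = (4p - 3q + 2r, -3p + 4q - 3r, 2p - 3q + 4r)
(p₁, q₁, r₁) = (1, 2, -4) − 0.1·(-10, 17, -20) = (2, 0.3, -2)
(p₂, q₂, r₂) = (2, 0.3, -2) − 0.1·(3.1, 1.2, -4.9) = (1.69, 0.18, -1.51)

(1.69, 0.18, -1.51)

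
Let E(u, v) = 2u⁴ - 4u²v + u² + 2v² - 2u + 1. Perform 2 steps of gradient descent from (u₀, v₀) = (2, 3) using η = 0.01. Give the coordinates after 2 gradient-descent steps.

∇E = (8u³ - 8uv + 2u - 2, -4u² + 4v)
(u₁, v₁) = (2, 3) − 0.01·(18, -4) = (1.82, 3.04)
(u₂, v₂) = (1.82, 3.04) − 0.01·(5.606144, -1.0896) = (1.76393856, 3.050896)

(1.76393856, 3.050896)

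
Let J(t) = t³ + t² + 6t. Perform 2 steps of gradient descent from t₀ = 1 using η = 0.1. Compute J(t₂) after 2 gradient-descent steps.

-3.950122987

J′(t) = 3t² + 2t + 6
Step 1: J′(1) = 11; t₁ = 1 − 0.1·11 = -0.1
Step 2: J′(-0.1) = 5.83; t₂ = -0.1 − 0.1·5.83 = -0.683
J(-0.683) = -3.950122987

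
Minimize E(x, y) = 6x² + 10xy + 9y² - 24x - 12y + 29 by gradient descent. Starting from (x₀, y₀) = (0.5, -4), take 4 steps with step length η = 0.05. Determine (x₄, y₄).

∇E = (12x + 10y - 24, 10x + 18y - 12)
(x₁, y₁) = (0.5, -4) − 0.05·(-58, -79) = (3.4, -0.05)
(x₂, y₂) = (3.4, -0.05) − 0.05·(16.3, 21.1) = (2.585, -1.105)
(x₃, y₃) = (2.585, -1.105) − 0.05·(-4.03, -6.04) = (2.7865, -0.803)
(x₄, y₄) = (2.7865, -0.803) − 0.05·(1.408, 1.411) = (2.7161, -0.87355)

(2.7161, -0.87355)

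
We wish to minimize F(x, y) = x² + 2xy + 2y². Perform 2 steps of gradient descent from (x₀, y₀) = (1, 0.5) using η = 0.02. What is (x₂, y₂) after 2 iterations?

∇F = (2x + 2y, 2x + 4y)
Step 1: at (1, 0.5), ∇F = (3, 4) → (1, 0.5) − 0.02·(3, 4) = (0.94, 0.42)
Step 2: at (0.94, 0.42), ∇F = (2.72, 3.56) → (0.94, 0.42) − 0.02·(2.72, 3.56) = (0.8856, 0.3488)

(0.8856, 0.3488)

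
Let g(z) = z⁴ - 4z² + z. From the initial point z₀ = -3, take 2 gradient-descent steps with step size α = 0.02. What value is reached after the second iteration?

-1.38191168

g′(z) = 4z³ - 8z + 1
Step 1: g′(-3) = -83; z₁ = -3 − 0.02·(-83) = -1.34
Step 2: g′(-1.34) = 2.095584; z₂ = -1.34 − 0.02·2.095584 = -1.38191168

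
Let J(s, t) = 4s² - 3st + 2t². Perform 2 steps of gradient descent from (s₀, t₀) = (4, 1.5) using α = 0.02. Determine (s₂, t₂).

∇J = (8s - 3t, -3s + 4t)
(s₁, t₁) = (4, 1.5) − 0.02·(27.5, -6) = (3.45, 1.62)
(s₂, t₂) = (3.45, 1.62) − 0.02·(22.74, -3.87) = (2.9952, 1.6974)

(2.9952, 1.6974)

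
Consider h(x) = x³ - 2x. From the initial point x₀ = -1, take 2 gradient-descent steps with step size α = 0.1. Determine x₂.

-1.263

h′(x) = 3x² - 2
x₁ = -1 − 0.1·1 = -1.1
x₂ = -1.1 − 0.1·1.63 = -1.263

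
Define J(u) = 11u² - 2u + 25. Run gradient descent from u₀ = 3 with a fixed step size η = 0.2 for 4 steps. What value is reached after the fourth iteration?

J′(u) = 22u - 2
Step 1: J′(3) = 64; u₁ = 3 − 0.2·64 = -9.8
Step 2: J′(-9.8) = -217.6; u₂ = -9.8 − 0.2·(-217.6) = 33.72
Step 3: J′(33.72) = 739.84; u₃ = 33.72 − 0.2·739.84 = -114.248
Step 4: J′(-114.248) = -2515.456; u₄ = -114.248 − 0.2·(-2515.456) = 388.8432

388.8432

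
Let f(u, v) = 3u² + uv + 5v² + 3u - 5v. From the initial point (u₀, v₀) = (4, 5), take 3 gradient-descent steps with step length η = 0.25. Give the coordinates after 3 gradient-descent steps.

(-5.5625, -19.203125)

∇f = (6u + v + 3, u + 10v - 5)
Step 1: at (4, 5), ∇f = (32, 49) → (4, 5) − 0.25·(32, 49) = (-4, -7.25)
Step 2: at (-4, -7.25), ∇f = (-28.25, -81.5) → (-4, -7.25) − 0.25·(-28.25, -81.5) = (3.0625, 13.125)
Step 3: at (3.0625, 13.125), ∇f = (34.5, 129.3125) → (3.0625, 13.125) − 0.25·(34.5, 129.3125) = (-5.5625, -19.203125)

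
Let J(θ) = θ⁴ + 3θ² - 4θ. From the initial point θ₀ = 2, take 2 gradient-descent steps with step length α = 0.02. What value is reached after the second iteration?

0.99776

J′(θ) = 4θ³ + 6θ - 4
θ₁ = 2 − 0.02·40 = 1.2
θ₂ = 1.2 − 0.02·10.112 = 0.99776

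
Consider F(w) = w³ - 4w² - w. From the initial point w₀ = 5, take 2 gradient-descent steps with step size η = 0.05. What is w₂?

3.0365

F′(w) = 3w² - 8w - 1
Step 1: F′(5) = 34; w₁ = 5 − 0.05·34 = 3.3
Step 2: F′(3.3) = 5.27; w₂ = 3.3 − 0.05·5.27 = 3.0365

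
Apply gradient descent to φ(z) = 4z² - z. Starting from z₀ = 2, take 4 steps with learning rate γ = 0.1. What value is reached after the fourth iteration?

0.128

φ′(z) = 8z - 1
z₁ = 2 − 0.1·15 = 0.5
z₂ = 0.5 − 0.1·3 = 0.2
z₃ = 0.2 − 0.1·0.6 = 0.14
z₄ = 0.14 − 0.1·0.12 = 0.128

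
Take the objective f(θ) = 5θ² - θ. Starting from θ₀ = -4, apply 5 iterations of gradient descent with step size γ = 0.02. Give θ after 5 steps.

f′(θ) = 10θ - 1
θ₁ = -4 − 0.02·(-41) = -3.18
θ₂ = -3.18 − 0.02·(-32.8) = -2.524
θ₃ = -2.524 − 0.02·(-26.24) = -1.9992
θ₄ = -1.9992 − 0.02·(-20.992) = -1.57936
θ₅ = -1.57936 − 0.02·(-16.7936) = -1.243488

-1.243488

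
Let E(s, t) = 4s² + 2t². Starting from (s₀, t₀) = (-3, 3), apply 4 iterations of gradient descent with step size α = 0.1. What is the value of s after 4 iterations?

∇E = (8s, 4t)
(s₁, t₁) = (-3, 3) − 0.1·(-24, 12) = (-0.6, 1.8)
(s₂, t₂) = (-0.6, 1.8) − 0.1·(-4.8, 7.2) = (-0.12, 1.08)
(s₃, t₃) = (-0.12, 1.08) − 0.1·(-0.96, 4.32) = (-0.024, 0.648)
(s₄, t₄) = (-0.024, 0.648) − 0.1·(-0.192, 2.592) = (-0.0048, 0.3888)
s = -0.0048

-0.0048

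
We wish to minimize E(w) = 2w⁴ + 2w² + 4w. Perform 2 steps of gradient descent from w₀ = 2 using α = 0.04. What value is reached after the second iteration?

-0.67364352

E′(w) = 8w³ + 4w + 4
w₁ = 2 − 0.04·76 = -1.04
w₂ = -1.04 − 0.04·(-9.158912) = -0.67364352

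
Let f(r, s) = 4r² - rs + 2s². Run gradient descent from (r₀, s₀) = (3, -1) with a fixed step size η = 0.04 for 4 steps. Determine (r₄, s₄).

∇f = (8r - s, -r + 4s)
(r₁, s₁) = (3, -1) − 0.04·(25, -7) = (2, -0.72)
(r₂, s₂) = (2, -0.72) − 0.04·(16.72, -4.88) = (1.3312, -0.5248)
(r₃, s₃) = (1.3312, -0.5248) − 0.04·(11.1744, -3.4304) = (0.884224, -0.387584)
(r₄, s₄) = (0.884224, -0.387584) − 0.04·(7.461376, -2.43456) = (0.58576896, -0.2902016)

(0.58576896, -0.2902016)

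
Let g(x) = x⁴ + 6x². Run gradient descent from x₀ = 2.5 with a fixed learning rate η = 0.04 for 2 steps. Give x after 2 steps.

-0.34752

g′(x) = 4x³ + 12x
Step 1: g′(2.5) = 92.5; x₁ = 2.5 − 0.04·92.5 = -1.2
Step 2: g′(-1.2) = -21.312; x₂ = -1.2 − 0.04·(-21.312) = -0.34752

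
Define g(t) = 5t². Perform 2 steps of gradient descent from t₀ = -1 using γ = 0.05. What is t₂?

g′(t) = 10t
t₁ = -1 − 0.05·(-10) = -0.5
t₂ = -0.5 − 0.05·(-5) = -0.25

-0.25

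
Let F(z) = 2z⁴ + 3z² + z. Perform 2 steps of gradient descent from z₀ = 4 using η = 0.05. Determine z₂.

F′(z) = 8z³ + 6z + 1
Step 1: F′(4) = 537; z₁ = 4 − 0.05·537 = -22.85
Step 2: F′(-22.85) = -95580.093; z₂ = -22.85 − 0.05·(-95580.093) = 4756.15465

4756.15465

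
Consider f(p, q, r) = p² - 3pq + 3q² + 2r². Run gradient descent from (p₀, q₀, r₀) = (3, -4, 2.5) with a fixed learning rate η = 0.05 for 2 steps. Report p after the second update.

∇f = (2p - 3q, -3p + 6q, 4r)
Step 1: at (3, -4, 2.5), ∇f = (18, -33, 10) → (3, -4, 2.5) − 0.05·(18, -33, 10) = (2.1, -2.35, 2)
Step 2: at (2.1, -2.35, 2), ∇f = (11.25, -20.4, 8) → (2.1, -2.35, 2) − 0.05·(11.25, -20.4, 8) = (1.5375, -1.33, 1.6)
p = 1.5375

1.5375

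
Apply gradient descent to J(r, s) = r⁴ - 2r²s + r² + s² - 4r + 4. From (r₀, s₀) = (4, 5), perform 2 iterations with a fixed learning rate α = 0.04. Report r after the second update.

-0.55168

∇J = (4r³ - 4rs + 2r - 4, -2r² + 2s)
Step 1: at (4, 5), ∇J = (180, -22) → (4, 5) − 0.04·(180, -22) = (-3.2, 5.88)
Step 2: at (-3.2, 5.88), ∇J = (-66.208, -8.72) → (-3.2, 5.88) − 0.04·(-66.208, -8.72) = (-0.55168, 6.2288)
r = -0.55168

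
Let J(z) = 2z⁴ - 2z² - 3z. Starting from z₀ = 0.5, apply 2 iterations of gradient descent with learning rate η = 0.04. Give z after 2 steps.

0.79360128

J′(z) = 8z³ - 4z - 3
z₁ = 0.5 − 0.04·(-4) = 0.66
z₂ = 0.66 − 0.04·(-3.340032) = 0.79360128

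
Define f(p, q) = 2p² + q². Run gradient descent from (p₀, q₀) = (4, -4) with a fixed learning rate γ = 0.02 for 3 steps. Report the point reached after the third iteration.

∇f = (4p, 2q)
(p₁, q₁) = (4, -4) − 0.02·(16, -8) = (3.68, -3.84)
(p₂, q₂) = (3.68, -3.84) − 0.02·(14.72, -7.68) = (3.3856, -3.6864)
(p₃, q₃) = (3.3856, -3.6864) − 0.02·(13.5424, -7.3728) = (3.114752, -3.538944)

(3.114752, -3.538944)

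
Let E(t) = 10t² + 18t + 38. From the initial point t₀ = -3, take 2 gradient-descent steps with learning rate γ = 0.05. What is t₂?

E′(t) = 20t + 18
Step 1: E′(-3) = -42; t₁ = -3 − 0.05·(-42) = -0.9
Step 2: E′(-0.9) = 0; t₂ = -0.9 − 0.05·0 = -0.9

-0.9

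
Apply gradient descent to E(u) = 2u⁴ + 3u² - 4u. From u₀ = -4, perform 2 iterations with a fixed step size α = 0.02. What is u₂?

E′(u) = 8u³ + 6u - 4
Step 1: E′(-4) = -540; u₁ = -4 − 0.02·(-540) = 6.8
Step 2: E′(6.8) = 2552.256; u₂ = 6.8 − 0.02·2552.256 = -44.24512

-44.24512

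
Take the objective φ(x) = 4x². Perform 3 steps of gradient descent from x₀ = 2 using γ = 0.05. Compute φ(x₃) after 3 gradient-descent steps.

φ′(x) = 8x
Step 1: φ′(2) = 16; x₁ = 2 − 0.05·16 = 1.2
Step 2: φ′(1.2) = 9.6; x₂ = 1.2 − 0.05·9.6 = 0.72
Step 3: φ′(0.72) = 5.76; x₃ = 0.72 − 0.05·5.76 = 0.432
φ(0.432) = 0.746496

0.746496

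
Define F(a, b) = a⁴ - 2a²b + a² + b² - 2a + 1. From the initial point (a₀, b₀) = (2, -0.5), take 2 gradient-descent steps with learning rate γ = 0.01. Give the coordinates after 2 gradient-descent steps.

(1.41097088, -0.349312)

∇F = (4a³ - 4ab + 2a - 2, -2a² + 2b)
(a₁, b₁) = (2, -0.5) − 0.01·(38, -9) = (1.62, -0.41)
(a₂, b₂) = (1.62, -0.41) − 0.01·(20.902912, -6.0688) = (1.41097088, -0.349312)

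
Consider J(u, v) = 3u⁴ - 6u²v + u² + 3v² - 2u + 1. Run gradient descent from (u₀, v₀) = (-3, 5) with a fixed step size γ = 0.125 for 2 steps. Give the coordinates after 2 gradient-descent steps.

(-5939.75, 194)

∇J = (12u³ - 12uv + 2u - 2, -6u² + 6v)
(u₁, v₁) = (-3, 5) − 0.125·(-152, -24) = (16, 8)
(u₂, v₂) = (16, 8) − 0.125·(47646, -1488) = (-5939.75, 194)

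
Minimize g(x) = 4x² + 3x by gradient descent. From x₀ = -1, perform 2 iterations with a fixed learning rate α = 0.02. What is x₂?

g′(x) = 8x + 3
x₁ = -1 − 0.02·(-5) = -0.9
x₂ = -0.9 − 0.02·(-4.2) = -0.816

-0.816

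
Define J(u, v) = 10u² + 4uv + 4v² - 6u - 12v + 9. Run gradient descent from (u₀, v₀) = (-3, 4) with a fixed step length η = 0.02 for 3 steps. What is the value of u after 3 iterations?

-1.002368

∇J = (20u + 4v - 6, 4u + 8v - 12)
(u₁, v₁) = (-3, 4) − 0.02·(-50, 8) = (-2, 3.84)
(u₂, v₂) = (-2, 3.84) − 0.02·(-30.64, 10.72) = (-1.3872, 3.6256)
(u₃, v₃) = (-1.3872, 3.6256) − 0.02·(-19.2416, 11.456) = (-1.002368, 3.39648)
u = -1.002368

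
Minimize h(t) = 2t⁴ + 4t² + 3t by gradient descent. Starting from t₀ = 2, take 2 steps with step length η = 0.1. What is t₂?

198.4776

h′(t) = 8t³ + 8t + 3
Step 1: h′(2) = 83; t₁ = 2 − 0.1·83 = -6.3
Step 2: h′(-6.3) = -2047.776; t₂ = -6.3 − 0.1·(-2047.776) = 198.4776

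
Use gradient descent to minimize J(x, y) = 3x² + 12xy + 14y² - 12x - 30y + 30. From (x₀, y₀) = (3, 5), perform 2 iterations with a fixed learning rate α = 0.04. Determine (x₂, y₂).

∇J = (6x + 12y - 12, 12x + 28y - 30)
(x₁, y₁) = (3, 5) − 0.04·(66, 146) = (0.36, -0.84)
(x₂, y₂) = (0.36, -0.84) − 0.04·(-19.92, -49.2) = (1.1568, 1.128)

(1.1568, 1.128)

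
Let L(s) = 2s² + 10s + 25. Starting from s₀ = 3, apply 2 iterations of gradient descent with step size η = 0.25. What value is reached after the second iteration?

-2.5

L′(s) = 4s + 10
s₁ = 3 − 0.25·22 = -2.5
s₂ = -2.5 − 0.25·0 = -2.5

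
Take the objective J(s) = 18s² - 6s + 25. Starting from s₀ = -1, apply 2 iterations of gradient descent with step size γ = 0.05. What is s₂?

-0.58

J′(s) = 36s - 6
s₁ = -1 − 0.05·(-42) = 1.1
s₂ = 1.1 − 0.05·33.6 = -0.58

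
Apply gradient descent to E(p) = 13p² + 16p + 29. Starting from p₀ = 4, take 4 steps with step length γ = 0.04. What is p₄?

E′(p) = 26p + 16
p₁ = 4 − 0.04·120 = -0.8
p₂ = -0.8 − 0.04·(-4.8) = -0.608
p₃ = -0.608 − 0.04·0.192 = -0.61568
p₄ = -0.61568 − 0.04·(-0.00768) = -0.6153728

-0.6153728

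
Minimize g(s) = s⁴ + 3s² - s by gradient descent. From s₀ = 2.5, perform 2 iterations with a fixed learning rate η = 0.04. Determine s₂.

g′(s) = 4s³ + 6s - 1
s₁ = 2.5 − 0.04·76.5 = -0.56
s₂ = -0.56 − 0.04·(-5.062464) = -0.35750144

-0.35750144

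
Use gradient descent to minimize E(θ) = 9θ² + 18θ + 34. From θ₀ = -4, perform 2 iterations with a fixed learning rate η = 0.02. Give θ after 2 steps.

E′(θ) = 18θ + 18
Step 1: E′(-4) = -54; θ₁ = -4 − 0.02·(-54) = -2.92
Step 2: E′(-2.92) = -34.56; θ₂ = -2.92 − 0.02·(-34.56) = -2.2288

-2.2288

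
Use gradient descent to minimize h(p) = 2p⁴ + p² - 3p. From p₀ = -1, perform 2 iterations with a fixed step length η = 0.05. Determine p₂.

-0.14785

h′(p) = 8p³ + 2p - 3
Step 1: h′(-1) = -13; p₁ = -1 − 0.05·(-13) = -0.35
Step 2: h′(-0.35) = -4.043; p₂ = -0.35 − 0.05·(-4.043) = -0.14785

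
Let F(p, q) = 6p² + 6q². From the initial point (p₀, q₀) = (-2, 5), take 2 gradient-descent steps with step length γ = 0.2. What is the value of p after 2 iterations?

-3.92

∇F = (12p, 12q)
(p₁, q₁) = (-2, 5) − 0.2·(-24, 60) = (2.8, -7)
(p₂, q₂) = (2.8, -7) − 0.2·(33.6, -84) = (-3.92, 9.8)
p = -3.92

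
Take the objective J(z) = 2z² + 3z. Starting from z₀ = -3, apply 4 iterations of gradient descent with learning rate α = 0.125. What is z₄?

J′(z) = 4z + 3
Step 1: J′(-3) = -9; z₁ = -3 − 0.125·(-9) = -1.875
Step 2: J′(-1.875) = -4.5; z₂ = -1.875 − 0.125·(-4.5) = -1.3125
Step 3: J′(-1.3125) = -2.25; z₃ = -1.3125 − 0.125·(-2.25) = -1.03125
Step 4: J′(-1.03125) = -1.125; z₄ = -1.03125 − 0.125·(-1.125) = -0.890625

-0.890625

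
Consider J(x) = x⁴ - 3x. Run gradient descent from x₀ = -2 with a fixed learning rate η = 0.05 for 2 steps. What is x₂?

-0.096875

J′(x) = 4x³ - 3
Step 1: J′(-2) = -35; x₁ = -2 − 0.05·(-35) = -0.25
Step 2: J′(-0.25) = -3.0625; x₂ = -0.25 − 0.05·(-3.0625) = -0.096875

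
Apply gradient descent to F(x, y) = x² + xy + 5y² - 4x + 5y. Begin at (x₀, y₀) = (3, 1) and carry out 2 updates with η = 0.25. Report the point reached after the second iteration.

(3, 3.4375)

∇F = (2x + y - 4, x + 10y + 5)
(x₁, y₁) = (3, 1) − 0.25·(3, 18) = (2.25, -3.5)
(x₂, y₂) = (2.25, -3.5) − 0.25·(-3, -27.75) = (3, 3.4375)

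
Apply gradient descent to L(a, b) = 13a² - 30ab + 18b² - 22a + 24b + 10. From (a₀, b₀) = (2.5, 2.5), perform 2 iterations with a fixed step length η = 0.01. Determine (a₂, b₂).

(2.9398, 1.9564)

∇L = (26a - 30b - 22, -30a + 36b + 24)
(a₁, b₁) = (2.5, 2.5) − 0.01·(-32, 39) = (2.82, 2.11)
(a₂, b₂) = (2.82, 2.11) − 0.01·(-11.98, 15.36) = (2.9398, 1.9564)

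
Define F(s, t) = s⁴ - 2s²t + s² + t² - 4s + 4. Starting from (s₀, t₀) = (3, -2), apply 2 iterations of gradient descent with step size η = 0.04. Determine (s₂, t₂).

∇F = (4s³ - 4st + 2s - 4, -2s² + 2t)
(s₁, t₁) = (3, -2) − 0.04·(134, -22) = (-2.36, -1.12)
(s₂, t₂) = (-2.36, -1.12) − 0.04·(-71.869824, -13.3792) = (0.51479296, -0.584832)

(0.51479296, -0.584832)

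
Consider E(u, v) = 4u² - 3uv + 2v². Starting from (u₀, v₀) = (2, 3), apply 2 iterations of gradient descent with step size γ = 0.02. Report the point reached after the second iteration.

(1.7352, 2.7612)

∇E = (8u - 3v, -3u + 4v)
Step 1: at (2, 3), ∇E = (7, 6) → (2, 3) − 0.02·(7, 6) = (1.86, 2.88)
Step 2: at (1.86, 2.88), ∇E = (6.24, 5.94) → (1.86, 2.88) − 0.02·(6.24, 5.94) = (1.7352, 2.7612)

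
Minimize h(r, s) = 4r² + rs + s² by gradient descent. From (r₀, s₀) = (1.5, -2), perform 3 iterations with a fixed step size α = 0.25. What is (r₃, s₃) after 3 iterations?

(-1.234375, -0.5546875)

∇h = (8r + s, r + 2s)
Step 1: at (1.5, -2), ∇h = (10, -2.5) → (1.5, -2) − 0.25·(10, -2.5) = (-1, -1.375)
Step 2: at (-1, -1.375), ∇h = (-9.375, -3.75) → (-1, -1.375) − 0.25·(-9.375, -3.75) = (1.34375, -0.4375)
Step 3: at (1.34375, -0.4375), ∇h = (10.3125, 0.46875) → (1.34375, -0.4375) − 0.25·(10.3125, 0.46875) = (-1.234375, -0.5546875)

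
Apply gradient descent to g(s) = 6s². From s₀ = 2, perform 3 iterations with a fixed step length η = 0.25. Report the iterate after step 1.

g′(s) = 12s
s₁ = 2 − 0.25·24 = -4

-4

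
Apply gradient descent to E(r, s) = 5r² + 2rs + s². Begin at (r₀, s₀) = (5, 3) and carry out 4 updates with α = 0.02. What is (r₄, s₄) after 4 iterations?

(1.75254784, 2.0209536)

∇E = (10r + 2s, 2r + 2s)
(r₁, s₁) = (5, 3) − 0.02·(56, 16) = (3.88, 2.68)
(r₂, s₂) = (3.88, 2.68) − 0.02·(44.16, 13.12) = (2.9968, 2.4176)
(r₃, s₃) = (2.9968, 2.4176) − 0.02·(34.8032, 10.8288) = (2.300736, 2.201024)
(r₄, s₄) = (2.300736, 2.201024) − 0.02·(27.409408, 9.00352) = (1.75254784, 2.0209536)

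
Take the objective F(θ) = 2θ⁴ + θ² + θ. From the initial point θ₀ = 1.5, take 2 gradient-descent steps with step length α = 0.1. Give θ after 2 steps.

F′(θ) = 8θ³ + 2θ + 1
Step 1: F′(1.5) = 31; θ₁ = 1.5 − 0.1·31 = -1.6
Step 2: F′(-1.6) = -34.968; θ₂ = -1.6 − 0.1·(-34.968) = 1.8968

1.8968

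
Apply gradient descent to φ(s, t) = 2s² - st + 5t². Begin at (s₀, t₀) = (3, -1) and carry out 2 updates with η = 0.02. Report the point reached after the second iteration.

(2.506, -0.5372)

∇φ = (4s - t, -s + 10t)
(s₁, t₁) = (3, -1) − 0.02·(13, -13) = (2.74, -0.74)
(s₂, t₂) = (2.74, -0.74) − 0.02·(11.7, -10.14) = (2.506, -0.5372)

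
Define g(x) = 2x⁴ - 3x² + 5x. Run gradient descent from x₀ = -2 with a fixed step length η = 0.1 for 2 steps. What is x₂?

-11.9264

g′(x) = 8x³ - 6x + 5
x₁ = -2 − 0.1·(-47) = 2.7
x₂ = 2.7 − 0.1·146.264 = -11.9264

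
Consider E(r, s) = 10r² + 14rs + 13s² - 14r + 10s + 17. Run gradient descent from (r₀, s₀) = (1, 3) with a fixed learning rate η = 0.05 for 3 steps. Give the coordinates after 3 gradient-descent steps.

∇E = (20r + 14s - 14, 14r + 26s + 10)
(r₁, s₁) = (1, 3) − 0.05·(48, 102) = (-1.4, -2.1)
(r₂, s₂) = (-1.4, -2.1) − 0.05·(-71.4, -64.2) = (2.17, 1.11)
(r₃, s₃) = (2.17, 1.11) − 0.05·(44.94, 69.24) = (-0.077, -2.352)

(-0.077, -2.352)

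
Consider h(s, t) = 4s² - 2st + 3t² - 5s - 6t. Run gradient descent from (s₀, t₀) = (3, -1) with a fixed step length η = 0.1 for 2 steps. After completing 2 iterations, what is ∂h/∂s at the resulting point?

∇h = (8s - 2t - 5, -2s + 6t - 6)
Step 1: at (3, -1), ∇h = (21, -18) → (3, -1) − 0.1·(21, -18) = (0.9, 0.8)
Step 2: at (0.9, 0.8), ∇h = (0.6, -3) → (0.9, 0.8) − 0.1·(0.6, -3) = (0.84, 1.1)
∂h/∂s at (0.84, 1.1) = -0.48

-0.48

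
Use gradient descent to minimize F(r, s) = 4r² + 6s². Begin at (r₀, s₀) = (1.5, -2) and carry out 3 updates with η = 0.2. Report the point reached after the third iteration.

∇F = (8r, 12s)
Step 1: at (1.5, -2), ∇F = (12, -24) → (1.5, -2) − 0.2·(12, -24) = (-0.9, 2.8)
Step 2: at (-0.9, 2.8), ∇F = (-7.2, 33.6) → (-0.9, 2.8) − 0.2·(-7.2, 33.6) = (0.54, -3.92)
Step 3: at (0.54, -3.92), ∇F = (4.32, -47.04) → (0.54, -3.92) − 0.2·(4.32, -47.04) = (-0.324, 5.488)

(-0.324, 5.488)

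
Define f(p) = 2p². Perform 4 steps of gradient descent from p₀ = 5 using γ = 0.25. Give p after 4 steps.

f′(p) = 4p
p₁ = 5 − 0.25·20 = 0
p₂ = 0 − 0.25·0 = 0
p₃ = 0 − 0.25·0 = 0
p₄ = 0 − 0.25·0 = 0

0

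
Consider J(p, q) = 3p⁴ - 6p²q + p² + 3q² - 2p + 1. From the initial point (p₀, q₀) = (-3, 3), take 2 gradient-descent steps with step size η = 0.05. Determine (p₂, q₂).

(-299.7248, 23.532)

∇J = (12p³ - 12pq + 2p - 2, -6p² + 6q)
Step 1: at (-3, 3), ∇J = (-224, -36) → (-3, 3) − 0.05·(-224, -36) = (8.2, 4.8)
Step 2: at (8.2, 4.8), ∇J = (6158.496, -374.64) → (8.2, 4.8) − 0.05·(6158.496, -374.64) = (-299.7248, 23.532)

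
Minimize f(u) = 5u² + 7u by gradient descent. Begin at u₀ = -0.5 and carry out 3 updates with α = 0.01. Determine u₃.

-0.5542

f′(u) = 10u + 7
u₁ = -0.5 − 0.01·2 = -0.52
u₂ = -0.52 − 0.01·1.8 = -0.538
u₃ = -0.538 − 0.01·1.62 = -0.5542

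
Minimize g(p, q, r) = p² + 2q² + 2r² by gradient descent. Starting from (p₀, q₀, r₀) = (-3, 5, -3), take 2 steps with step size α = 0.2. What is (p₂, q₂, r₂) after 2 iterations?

∇g = (2p, 4q, 4r)
Step 1: at (-3, 5, -3), ∇g = (-6, 20, -12) → (-3, 5, -3) − 0.2·(-6, 20, -12) = (-1.8, 1, -0.6)
Step 2: at (-1.8, 1, -0.6), ∇g = (-3.6, 4, -2.4) → (-1.8, 1, -0.6) − 0.2·(-3.6, 4, -2.4) = (-1.08, 0.2, -0.12)

(-1.08, 0.2, -0.12)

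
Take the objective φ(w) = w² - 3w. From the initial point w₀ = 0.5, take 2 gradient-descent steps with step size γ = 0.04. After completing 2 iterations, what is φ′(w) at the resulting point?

-1.6928

φ′(w) = 2w - 3
w₁ = 0.5 − 0.04·(-2) = 0.58
w₂ = 0.58 − 0.04·(-1.84) = 0.6536
φ′(w) at (0.6536) = -1.6928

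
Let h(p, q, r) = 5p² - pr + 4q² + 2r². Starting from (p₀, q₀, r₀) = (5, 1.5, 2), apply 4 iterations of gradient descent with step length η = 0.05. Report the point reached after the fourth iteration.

(0.45625625, 0.1944, 1.1249375)

∇h = (10p - r, 8q, -p + 4r)
Step 1: at (5, 1.5, 2), ∇h = (48, 12, 3) → (5, 1.5, 2) − 0.05·(48, 12, 3) = (2.6, 0.9, 1.85)
Step 2: at (2.6, 0.9, 1.85), ∇h = (24.15, 7.2, 4.8) → (2.6, 0.9, 1.85) − 0.05·(24.15, 7.2, 4.8) = (1.3925, 0.54, 1.61)
Step 3: at (1.3925, 0.54, 1.61), ∇h = (12.315, 4.32, 5.0475) → (1.3925, 0.54, 1.61) − 0.05·(12.315, 4.32, 5.0475) = (0.77675, 0.324, 1.357625)
Step 4: at (0.77675, 0.324, 1.357625), ∇h = (6.409875, 2.592, 4.65375) → (0.77675, 0.324, 1.357625) − 0.05·(6.409875, 2.592, 4.65375) = (0.45625625, 0.1944, 1.1249375)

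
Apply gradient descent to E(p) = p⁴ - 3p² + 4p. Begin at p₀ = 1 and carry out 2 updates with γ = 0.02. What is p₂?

E′(p) = 4p³ - 6p + 4
p₁ = 1 − 0.02·2 = 0.96
p₂ = 0.96 − 0.02·1.778944 = 0.92442112

0.92442112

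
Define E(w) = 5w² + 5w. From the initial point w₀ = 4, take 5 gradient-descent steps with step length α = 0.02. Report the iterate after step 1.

E′(w) = 10w + 5
w₁ = 4 − 0.02·45 = 3.1

3.1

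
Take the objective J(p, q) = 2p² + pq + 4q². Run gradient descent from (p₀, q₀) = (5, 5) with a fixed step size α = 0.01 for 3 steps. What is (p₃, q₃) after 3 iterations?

∇J = (4p + q, p + 8q)
Step 1: at (5, 5), ∇J = (25, 45) → (5, 5) − 0.01·(25, 45) = (4.75, 4.55)
Step 2: at (4.75, 4.55), ∇J = (23.55, 41.15) → (4.75, 4.55) − 0.01·(23.55, 41.15) = (4.5145, 4.1385)
Step 3: at (4.5145, 4.1385), ∇J = (22.1965, 37.6225) → (4.5145, 4.1385) − 0.01·(22.1965, 37.6225) = (4.292535, 3.762275)

(4.292535, 3.762275)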